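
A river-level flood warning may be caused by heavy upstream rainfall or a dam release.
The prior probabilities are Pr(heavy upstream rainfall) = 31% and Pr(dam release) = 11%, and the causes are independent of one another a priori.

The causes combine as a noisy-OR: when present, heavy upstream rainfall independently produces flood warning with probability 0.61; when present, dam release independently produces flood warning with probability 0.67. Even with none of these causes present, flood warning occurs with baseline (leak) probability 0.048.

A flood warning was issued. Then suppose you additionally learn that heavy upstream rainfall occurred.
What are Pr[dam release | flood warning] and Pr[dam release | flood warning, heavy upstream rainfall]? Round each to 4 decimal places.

Pr[dam release | flood warning] ≈ 0.2877; Pr[dam release | flood warning, heavy upstream rainfall] ≈ 0.1471

Under noisy-OR, P(flood warning | causes) = 1 − (1−0.048)·∏(1−qᵢ) over the active causes.
Enumerate the 4 (heavy upstream rainfall, dam release) configurations and weight by the priors:
  P(flood warning) = 0.048×0.69×0.89 + 0.68584×0.69×0.11 + 0.62872×0.31×0.89 + 0.877478×0.31×0.11
        = 0.029477 + 0.052055 + 0.173464 + 0.029922 = 0.284918
Configurations with dam release contribute 0.081977, so
  P(dam release | flood warning) = 0.081977 / 0.284918 ≈ 0.2877

Now condition on the additional information:
Sum P(flood warning|·) weighted by the priors over both values of dam release:
  P(flood warning | heavy upstream rainfall) = 0.62872*0.89 + 0.877478*0.11
        = 0.559561 + 0.096523 = 0.656084
Keeping only the dam release-present terms gives 0.096523, so
  P(dam release | flood warning, heavy upstream rainfall) = 0.096523 / 0.656084 ≈ 0.1471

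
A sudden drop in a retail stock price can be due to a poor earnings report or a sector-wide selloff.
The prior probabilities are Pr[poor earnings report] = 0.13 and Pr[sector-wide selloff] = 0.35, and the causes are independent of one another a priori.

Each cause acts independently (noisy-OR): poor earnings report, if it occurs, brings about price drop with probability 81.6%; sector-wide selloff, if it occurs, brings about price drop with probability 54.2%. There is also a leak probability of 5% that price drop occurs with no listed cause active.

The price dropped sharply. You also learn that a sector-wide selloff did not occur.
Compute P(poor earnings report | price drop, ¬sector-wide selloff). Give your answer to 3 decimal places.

P(poor earnings report | price drop, ¬sector-wide selloff) ≈ 0.711

Under noisy-OR, P(price drop | causes) = 1 − (1−0.05)·∏(1−qᵢ) over the active causes.
Weight on poor earnings report=true, given the evidence: 0.8252×0.13 = 0.107276
The normalizing constant is 0.05×0.87 + 0.8252×0.13 = 0.150776
Posterior = 0.107276 / 0.150776 ≈ 0.711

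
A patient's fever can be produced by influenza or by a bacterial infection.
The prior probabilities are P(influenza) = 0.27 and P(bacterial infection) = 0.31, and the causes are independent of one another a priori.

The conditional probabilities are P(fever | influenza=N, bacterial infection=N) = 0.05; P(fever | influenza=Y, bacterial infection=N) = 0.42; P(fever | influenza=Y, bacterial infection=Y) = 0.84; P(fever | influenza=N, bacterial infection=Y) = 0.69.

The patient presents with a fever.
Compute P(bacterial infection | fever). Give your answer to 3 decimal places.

P(bacterial infection | fever) ≈ 0.686

P(fever) = 0.05×0.73×0.69 + 0.69×0.73×0.31 + 0.42×0.27×0.69 + 0.84×0.27×0.31 = 0.025185 + 0.156147 + 0.078246 + 0.070308 = 0.329886
Restricting to configurations with bacterial infection present: 0.156147 + 0.070308 = 0.226455.
Hence the posterior is 0.226455/0.329886 ≈ 0.686.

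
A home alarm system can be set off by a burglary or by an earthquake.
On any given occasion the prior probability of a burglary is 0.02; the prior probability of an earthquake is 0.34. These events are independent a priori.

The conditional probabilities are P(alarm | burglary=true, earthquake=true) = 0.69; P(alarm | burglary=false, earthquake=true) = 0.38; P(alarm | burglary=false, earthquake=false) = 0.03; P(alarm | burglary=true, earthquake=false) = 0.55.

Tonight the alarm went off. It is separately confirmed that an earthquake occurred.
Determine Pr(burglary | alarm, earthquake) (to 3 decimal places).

Pr(burglary | alarm, earthquake) ≈ 0.036

P(alarm | earthquake) = 0.38*0.98 + 0.69*0.02 = 0.372400 + 0.013800 = 0.386200
Of this, 0.013800 comes from 0.69*0.02 (the burglary=true cases).
P(burglary | alarm, earthquake) = 0.013800 / 0.386200 ≈ 0.036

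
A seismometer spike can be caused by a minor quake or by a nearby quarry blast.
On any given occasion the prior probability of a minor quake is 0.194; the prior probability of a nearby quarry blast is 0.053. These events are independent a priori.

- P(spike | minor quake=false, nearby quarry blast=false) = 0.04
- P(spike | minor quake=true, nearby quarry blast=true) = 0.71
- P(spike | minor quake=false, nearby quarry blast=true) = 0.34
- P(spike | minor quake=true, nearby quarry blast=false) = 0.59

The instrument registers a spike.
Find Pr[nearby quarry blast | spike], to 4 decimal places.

Pr[nearby quarry blast | spike] ≈ 0.1358

For the numerator, keep only nearby quarry blast=true terms: 0.014524 + 0.007300 = 0.021824
The normalizing constant is 0.04*0.806*0.947 + 0.34*0.806*0.053 + 0.59*0.194*0.947 + 0.71*0.194*0.053 = 0.160749
P(nearby quarry blast | spike) = 0.021824/0.160749 ≈ 0.1358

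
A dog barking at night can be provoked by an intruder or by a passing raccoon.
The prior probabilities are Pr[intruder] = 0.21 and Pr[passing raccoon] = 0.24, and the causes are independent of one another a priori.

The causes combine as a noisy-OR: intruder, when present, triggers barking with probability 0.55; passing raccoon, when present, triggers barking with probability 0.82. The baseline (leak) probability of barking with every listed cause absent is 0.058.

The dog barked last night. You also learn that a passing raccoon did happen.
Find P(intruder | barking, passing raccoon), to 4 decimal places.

P(intruder | barking, passing raccoon) ≈ 0.2282

Under noisy-OR, P(barking | causes) = 1 − (1−0.058)·∏(1−qᵢ) over the active causes.
For the numerator, keep only intruder=true terms: 0.923698×0.21 = 0.193977
The normalizing constant is 0.83044×0.79 + 0.923698×0.21 = 0.850025
Posterior = 0.193977 / 0.850025 ≈ 0.2282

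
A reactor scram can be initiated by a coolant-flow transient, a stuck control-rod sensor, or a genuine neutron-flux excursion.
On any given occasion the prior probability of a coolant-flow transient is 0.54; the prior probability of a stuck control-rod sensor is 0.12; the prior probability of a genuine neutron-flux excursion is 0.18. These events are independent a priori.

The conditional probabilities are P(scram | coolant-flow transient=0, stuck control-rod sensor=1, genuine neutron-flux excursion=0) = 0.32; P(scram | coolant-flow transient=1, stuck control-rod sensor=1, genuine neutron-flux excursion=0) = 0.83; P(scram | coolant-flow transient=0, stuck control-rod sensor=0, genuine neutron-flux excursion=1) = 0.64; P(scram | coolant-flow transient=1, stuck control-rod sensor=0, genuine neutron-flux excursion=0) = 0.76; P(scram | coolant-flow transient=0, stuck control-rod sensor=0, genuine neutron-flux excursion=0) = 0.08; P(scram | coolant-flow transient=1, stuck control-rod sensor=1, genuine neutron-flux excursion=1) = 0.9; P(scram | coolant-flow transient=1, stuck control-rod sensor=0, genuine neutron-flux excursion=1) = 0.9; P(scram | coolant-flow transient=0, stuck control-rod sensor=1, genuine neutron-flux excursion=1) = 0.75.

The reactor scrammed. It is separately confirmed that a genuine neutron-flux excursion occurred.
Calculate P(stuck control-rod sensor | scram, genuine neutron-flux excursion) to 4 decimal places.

For the numerator, keep only stuck control-rod sensor=true terms: 0.041400 + 0.058320 = 0.099720
The normalizing constant is 0.64×0.46×0.88 + 0.75×0.46×0.12 + 0.9×0.54×0.88 + 0.9×0.54×0.12 = 0.786472
Posterior = 0.099720 / 0.786472 ≈ 0.1268

P(stuck control-rod sensor | scram, genuine neutron-flux excursion) ≈ 0.1268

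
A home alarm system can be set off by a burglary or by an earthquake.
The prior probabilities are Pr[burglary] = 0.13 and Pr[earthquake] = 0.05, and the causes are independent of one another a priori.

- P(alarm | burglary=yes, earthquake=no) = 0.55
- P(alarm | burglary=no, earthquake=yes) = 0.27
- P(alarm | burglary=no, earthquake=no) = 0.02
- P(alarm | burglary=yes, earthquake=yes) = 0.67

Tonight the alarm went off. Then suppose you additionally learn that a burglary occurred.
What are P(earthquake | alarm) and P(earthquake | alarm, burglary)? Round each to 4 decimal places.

P(earthquake | alarm) ≈ 0.1601; P(earthquake | alarm, burglary) ≈ 0.0603

By total probability over the 4 (burglary, earthquake) configurations:
  P(alarm) = 0.02*0.87*0.95 + 0.27*0.87*0.05 + 0.55*0.13*0.95 + 0.67*0.13*0.05
        = 0.016530 + 0.011745 + 0.067925 + 0.004355 = 0.100555
The terms with earthquake present sum to 0.016100, so
  P(earthquake | alarm) = 0.016100 / 0.100555 ≈ 0.1601

With the extra evidence:
For the numerator, keep only earthquake=true terms: 0.67×0.05 = 0.033500
Denominator P(alarm | burglary): 0.55×0.95 + 0.67×0.05 = 0.556000
Posterior = 0.033500 / 0.556000 ≈ 0.0603
The drop from 0.1601 to 0.0603 is the explaining-away (discounting) effect.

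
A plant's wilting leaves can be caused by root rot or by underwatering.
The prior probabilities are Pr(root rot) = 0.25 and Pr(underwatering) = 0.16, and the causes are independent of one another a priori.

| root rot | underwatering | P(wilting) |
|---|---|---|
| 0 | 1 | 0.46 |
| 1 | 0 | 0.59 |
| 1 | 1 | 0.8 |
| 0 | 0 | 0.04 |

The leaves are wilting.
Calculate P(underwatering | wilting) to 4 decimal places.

P(underwatering | wilting) ≈ 0.3690

Sum P(wilting|·) weighted by the priors over the 4 (root rot, underwatering) configurations:
  P(wilting) = 0.04*0.75*0.84 + 0.46*0.75*0.16 + 0.59*0.25*0.84 + 0.8*0.25*0.16
        = 0.025200 + 0.055200 + 0.123900 + 0.032000 = 0.236300
Configurations with underwatering contribute 0.087200, so
  P(underwatering | wilting) = 0.087200 / 0.236300 ≈ 0.3690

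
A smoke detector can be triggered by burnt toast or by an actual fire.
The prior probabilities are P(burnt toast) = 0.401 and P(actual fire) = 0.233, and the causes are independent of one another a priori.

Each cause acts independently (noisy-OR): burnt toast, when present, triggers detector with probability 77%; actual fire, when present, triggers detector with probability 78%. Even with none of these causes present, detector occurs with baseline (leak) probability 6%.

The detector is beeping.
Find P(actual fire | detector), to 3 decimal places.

P(actual fire | detector) ≈ 0.426

Under noisy-OR, P(detector | causes) = 1 − (1−0.06)·∏(1−qᵢ) over the active causes.
By total probability over the 4 (burnt toast, actual fire) configurations:
  P(detector) = 0.06*0.599*0.767 + 0.7932*0.599*0.233 + 0.7838*0.401*0.767 + 0.952436*0.401*0.233
        = 0.027566 + 0.110705 + 0.241071 + 0.088989 = 0.468331
The terms with actual fire present sum to 0.199694, so
  P(actual fire | detector) = 0.199694 / 0.468331 ≈ 0.426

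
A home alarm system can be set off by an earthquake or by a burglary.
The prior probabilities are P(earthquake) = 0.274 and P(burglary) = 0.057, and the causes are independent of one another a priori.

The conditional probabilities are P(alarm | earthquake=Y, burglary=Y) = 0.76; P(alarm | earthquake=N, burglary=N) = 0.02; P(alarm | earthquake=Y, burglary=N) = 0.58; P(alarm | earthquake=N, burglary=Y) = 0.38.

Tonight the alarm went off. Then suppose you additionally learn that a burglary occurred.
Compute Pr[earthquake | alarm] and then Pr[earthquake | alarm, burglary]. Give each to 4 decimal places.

Enumerate the 4 (earthquake, burglary) configurations and weight by the priors:
  P(alarm) = 0.02×0.726×0.943 + 0.38×0.726×0.057 + 0.58×0.274×0.943 + 0.76×0.274×0.057
        = 0.013692 + 0.015725 + 0.149862 + 0.011870 = 0.191149
Keeping only the earthquake-present terms gives 0.161732, so
  P(earthquake | alarm) = 0.161732 / 0.191149 ≈ 0.8461

With the extra evidence:
By total probability over both values of earthquake:
  P(alarm | burglary) = 0.38·0.726 + 0.76·0.274
        = 0.275880 + 0.208240 = 0.484120
Keeping only the earthquake-present terms gives 0.208240, so
  P(earthquake | alarm, burglary) = 0.208240 / 0.484120 ≈ 0.4301

Pr[earthquake | alarm] ≈ 0.8461; Pr[earthquake | alarm, burglary] ≈ 0.4301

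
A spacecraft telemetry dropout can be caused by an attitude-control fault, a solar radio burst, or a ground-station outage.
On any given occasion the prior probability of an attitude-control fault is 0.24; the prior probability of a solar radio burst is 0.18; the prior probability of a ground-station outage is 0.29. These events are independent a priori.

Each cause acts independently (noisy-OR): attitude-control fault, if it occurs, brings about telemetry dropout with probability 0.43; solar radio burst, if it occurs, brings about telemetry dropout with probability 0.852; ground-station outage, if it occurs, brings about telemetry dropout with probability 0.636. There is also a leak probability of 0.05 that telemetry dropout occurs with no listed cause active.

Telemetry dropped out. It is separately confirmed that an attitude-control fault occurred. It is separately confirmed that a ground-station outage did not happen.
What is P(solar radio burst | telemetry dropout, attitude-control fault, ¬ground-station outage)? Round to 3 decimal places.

P(solar radio burst | telemetry dropout, attitude-control fault, ¬ground-station outage) ≈ 0.306

Under noisy-OR, P(telemetry dropout | causes) = 1 − (1−0.05)·∏(1−qᵢ) over the active causes.
Sum P(telemetry dropout|·) weighted by the priors over both values of solar radio burst:
  P(telemetry dropout | attitude-control fault, ¬ground-station outage) = 0.4585×0.82 + 0.919858×0.18
        = 0.375970 + 0.165574 = 0.541544
The terms with solar radio burst present sum to 0.165574, so
  P(solar radio burst | telemetry dropout, attitude-control fault, ¬ground-station outage) = 0.165574 / 0.541544 ≈ 0.306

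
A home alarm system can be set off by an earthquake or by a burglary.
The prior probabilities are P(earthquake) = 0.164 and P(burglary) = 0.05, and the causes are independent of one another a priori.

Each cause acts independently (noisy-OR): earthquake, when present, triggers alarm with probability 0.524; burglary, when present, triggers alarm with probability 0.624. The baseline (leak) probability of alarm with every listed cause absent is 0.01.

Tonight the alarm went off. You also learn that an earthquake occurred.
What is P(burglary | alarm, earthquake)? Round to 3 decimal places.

Under noisy-OR, P(alarm | causes) = 1 − (1−0.01)·∏(1−qᵢ) over the active causes.
For the numerator, keep only burglary=true terms: 0.822814*0.05 = 0.041141
Denominator P(alarm | earthquake): 0.52876*0.95 + 0.822814*0.05 = 0.543463
Posterior = 0.041141 / 0.543463 ≈ 0.076

P(burglary | alarm, earthquake) ≈ 0.076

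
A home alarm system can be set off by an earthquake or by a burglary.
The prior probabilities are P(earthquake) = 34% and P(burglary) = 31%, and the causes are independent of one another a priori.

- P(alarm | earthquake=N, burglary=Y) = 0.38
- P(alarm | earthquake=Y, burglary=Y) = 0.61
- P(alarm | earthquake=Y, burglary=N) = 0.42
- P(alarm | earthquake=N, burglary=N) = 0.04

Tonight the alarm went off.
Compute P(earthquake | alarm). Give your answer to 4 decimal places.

Weight on earthquake=true, given the evidence: 0.098532 + 0.064294 = 0.162826
The normalizing constant is 0.04×0.66×0.69 + 0.38×0.66×0.31 + 0.42×0.34×0.69 + 0.61×0.34×0.31 = 0.258790
P(earthquake | alarm) = 0.162826/0.258790 ≈ 0.6292

P(earthquake | alarm) ≈ 0.6292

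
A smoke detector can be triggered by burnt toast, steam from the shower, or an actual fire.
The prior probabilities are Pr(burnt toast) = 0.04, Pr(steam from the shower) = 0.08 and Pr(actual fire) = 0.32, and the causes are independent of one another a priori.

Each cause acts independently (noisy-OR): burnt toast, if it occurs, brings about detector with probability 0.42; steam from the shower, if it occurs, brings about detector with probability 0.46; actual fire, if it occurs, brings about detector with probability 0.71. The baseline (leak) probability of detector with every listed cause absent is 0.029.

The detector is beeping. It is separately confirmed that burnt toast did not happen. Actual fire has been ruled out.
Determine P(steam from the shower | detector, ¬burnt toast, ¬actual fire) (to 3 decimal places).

P(steam from the shower | detector, ¬burnt toast, ¬actual fire) ≈ 0.588

Under noisy-OR, P(detector | causes) = 1 − (1−0.029)·∏(1−qᵢ) over the active causes.
P(detector | ¬burnt toast, ¬actual fire) = 0.029×0.92 + 0.47566×0.08 = 0.026680 + 0.038053 = 0.064733
Of this, 0.038053 comes from 0.47566×0.08 (the steam from the shower=true cases).
Hence the posterior is 0.038053/0.064733 ≈ 0.588.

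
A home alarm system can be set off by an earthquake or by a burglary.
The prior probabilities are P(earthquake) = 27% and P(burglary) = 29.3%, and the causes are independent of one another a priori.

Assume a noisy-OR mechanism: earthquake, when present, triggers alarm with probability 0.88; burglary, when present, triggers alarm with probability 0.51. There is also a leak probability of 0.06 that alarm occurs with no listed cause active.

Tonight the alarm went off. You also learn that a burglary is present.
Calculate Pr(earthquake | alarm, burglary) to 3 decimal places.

Under noisy-OR, P(alarm | causes) = 1 − (1−0.06)·∏(1−qᵢ) over the active causes.
P(alarm | burglary) = 0.5394·0.73 + 0.944728·0.27 = 0.393762 + 0.255077 = 0.648839
Of this, 0.255077 comes from 0.944728·0.27 (the earthquake=true cases).
P(earthquake | alarm, burglary) = 0.255077 / 0.648839 ≈ 0.393

Pr(earthquake | alarm, burglary) ≈ 0.393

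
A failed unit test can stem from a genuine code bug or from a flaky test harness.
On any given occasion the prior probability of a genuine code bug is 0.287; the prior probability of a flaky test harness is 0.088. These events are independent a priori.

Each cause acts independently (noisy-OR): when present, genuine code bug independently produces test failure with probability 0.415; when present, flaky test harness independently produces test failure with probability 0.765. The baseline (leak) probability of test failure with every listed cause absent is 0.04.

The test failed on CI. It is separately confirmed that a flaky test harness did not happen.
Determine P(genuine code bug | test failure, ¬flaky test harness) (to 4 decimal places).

P(genuine code bug | test failure, ¬flaky test harness) ≈ 0.8152

Under noisy-OR, P(test failure | causes) = 1 − (1−0.04)·∏(1−qᵢ) over the active causes.
Sum P(test failure|·) weighted by the priors over both values of genuine code bug:
  P(test failure | ¬flaky test harness) = 0.04·0.713 + 0.4384·0.287
        = 0.028520 + 0.125821 = 0.154341
Configurations with genuine code bug contribute 0.125821, so
  P(genuine code bug | test failure, ¬flaky test harness) = 0.125821 / 0.154341 ≈ 0.8152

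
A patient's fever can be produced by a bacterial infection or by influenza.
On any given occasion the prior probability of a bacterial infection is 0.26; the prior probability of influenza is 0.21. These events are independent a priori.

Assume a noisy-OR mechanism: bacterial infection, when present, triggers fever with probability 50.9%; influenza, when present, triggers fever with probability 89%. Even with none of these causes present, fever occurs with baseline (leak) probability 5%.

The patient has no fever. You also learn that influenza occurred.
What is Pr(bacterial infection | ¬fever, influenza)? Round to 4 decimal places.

Under noisy-OR, P(fever | causes) = 1 − (1−0.05)·∏(1−qᵢ) over the active causes.
For the numerator, keep only bacterial infection=true terms: 0.05131×0.26 = 0.013341
The normalizing constant is 0.1045×0.74 + 0.05131×0.26 = 0.090671
P(bacterial infection | ¬fever, influenza) = 0.013341/0.090671 ≈ 0.1471

Pr(bacterial infection | ¬fever, influenza) ≈ 0.1471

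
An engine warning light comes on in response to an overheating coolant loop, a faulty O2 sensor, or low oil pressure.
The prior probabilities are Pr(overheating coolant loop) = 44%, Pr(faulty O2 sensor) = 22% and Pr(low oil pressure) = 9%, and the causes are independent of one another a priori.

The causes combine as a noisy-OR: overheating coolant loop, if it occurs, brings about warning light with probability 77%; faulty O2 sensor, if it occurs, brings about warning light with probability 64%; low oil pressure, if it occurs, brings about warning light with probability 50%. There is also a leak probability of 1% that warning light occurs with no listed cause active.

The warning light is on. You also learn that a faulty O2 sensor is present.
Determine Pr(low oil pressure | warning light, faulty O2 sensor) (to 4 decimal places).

Under noisy-OR, P(warning light | causes) = 1 − (1−0.01)·∏(1−qᵢ) over the active causes.
By total probability over the 4 (overheating coolant loop, low oil pressure) configurations:
  P(warning light | faulty O2 sensor) = 0.6436·0.56·0.91 + 0.8218·0.56·0.09 + 0.918028·0.44·0.91 + 0.959014·0.44·0.09
        = 0.327979 + 0.041419 + 0.367578 + 0.037977 = 0.774953
Keeping only the low oil pressure-present terms gives 0.079396, so
  P(low oil pressure | warning light, faulty O2 sensor) = 0.079396 / 0.774953 ≈ 0.1025

Pr(low oil pressure | warning light, faulty O2 sensor) ≈ 0.1025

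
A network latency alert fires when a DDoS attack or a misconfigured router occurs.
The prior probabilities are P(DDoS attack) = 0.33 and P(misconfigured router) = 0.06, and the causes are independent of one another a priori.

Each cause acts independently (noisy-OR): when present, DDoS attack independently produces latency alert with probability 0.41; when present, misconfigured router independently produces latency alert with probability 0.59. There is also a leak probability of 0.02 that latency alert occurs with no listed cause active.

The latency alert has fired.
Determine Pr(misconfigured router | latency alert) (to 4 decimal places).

Pr(misconfigured router | latency alert) ≈ 0.2144

Under noisy-OR, P(latency alert | causes) = 1 − (1−0.02)·∏(1−qᵢ) over the active causes.
P(latency alert) = 0.02*0.67*0.94 + 0.5982*0.67*0.06 + 0.4218*0.33*0.94 + 0.762938*0.33*0.06 = 0.012596 + 0.024048 + 0.130842 + 0.015106 = 0.182592
Of this, 0.039154 comes from 0.024048 + 0.015106 (the misconfigured router=true cases).
Hence the posterior is 0.039154/0.182592 ≈ 0.2144.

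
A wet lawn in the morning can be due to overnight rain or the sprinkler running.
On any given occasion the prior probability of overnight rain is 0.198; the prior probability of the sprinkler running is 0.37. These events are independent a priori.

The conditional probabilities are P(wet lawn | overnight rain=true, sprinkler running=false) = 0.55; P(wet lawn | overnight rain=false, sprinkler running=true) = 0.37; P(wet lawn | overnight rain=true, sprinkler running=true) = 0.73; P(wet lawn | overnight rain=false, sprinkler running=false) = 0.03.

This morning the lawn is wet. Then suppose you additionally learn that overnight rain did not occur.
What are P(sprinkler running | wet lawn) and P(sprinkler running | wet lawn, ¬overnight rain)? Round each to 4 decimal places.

P(sprinkler running | wet lawn) ≈ 0.6609; P(sprinkler running | wet lawn, ¬overnight rain) ≈ 0.8787

P(wet lawn) = 0.03*0.802*0.63 + 0.37*0.802*0.37 + 0.55*0.198*0.63 + 0.73*0.198*0.37 = 0.015158 + 0.109794 + 0.068607 + 0.053480 = 0.247039
Restricting to configurations with sprinkler running present: 0.109794 + 0.053480 = 0.163274.
P(sprinkler running | wet lawn) = 0.163274 / 0.247039 ≈ 0.6609

Now condition on the additional information:
P(wet lawn | ¬overnight rain) = 0.03*0.63 + 0.37*0.37 = 0.018900 + 0.136900 = 0.155800
Restricting to configurations with sprinkler running present: 0.37*0.37 = 0.136900.
P(sprinkler running | wet lawn, ¬overnight rain) = 0.136900 / 0.155800 ≈ 0.8787
With overnight rain excluded, sprinkler running must carry more of the explanatory weight for the wet lawn.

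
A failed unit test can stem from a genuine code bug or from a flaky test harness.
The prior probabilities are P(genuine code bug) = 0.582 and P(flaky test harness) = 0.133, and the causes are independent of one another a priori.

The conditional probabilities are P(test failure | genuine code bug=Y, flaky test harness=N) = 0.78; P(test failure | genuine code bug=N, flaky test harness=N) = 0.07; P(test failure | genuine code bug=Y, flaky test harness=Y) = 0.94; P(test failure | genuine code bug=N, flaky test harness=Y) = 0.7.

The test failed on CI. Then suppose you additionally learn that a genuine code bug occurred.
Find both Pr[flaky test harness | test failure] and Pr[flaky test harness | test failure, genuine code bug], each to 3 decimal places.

Pr[flaky test harness | test failure] ≈ 0.210; Pr[flaky test harness | test failure, genuine code bug] ≈ 0.156

Numerator (weight on configurations with flaky test harness): 0.038916 + 0.072762 = 0.111678
The normalizing constant is 0.07×0.418×0.867 + 0.7×0.418×0.133 + 0.78×0.582×0.867 + 0.94×0.582×0.133 = 0.530629
P(flaky test harness | test failure) = 0.111678/0.530629 ≈ 0.210

Now condition on the additional information:
P(test failure | genuine code bug) = 0.78·0.867 + 0.94·0.133 = 0.676260 + 0.125020 = 0.801280
Restricting to configurations with flaky test harness present: 0.94·0.133 = 0.125020.
Hence the posterior is 0.125020/0.801280 ≈ 0.156.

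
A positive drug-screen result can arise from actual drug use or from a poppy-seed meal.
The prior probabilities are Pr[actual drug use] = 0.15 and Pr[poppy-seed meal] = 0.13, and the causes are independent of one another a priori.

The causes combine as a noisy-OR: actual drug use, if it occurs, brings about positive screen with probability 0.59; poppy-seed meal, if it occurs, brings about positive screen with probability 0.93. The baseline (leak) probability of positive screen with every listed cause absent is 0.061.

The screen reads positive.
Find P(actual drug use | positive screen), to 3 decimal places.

Under noisy-OR, P(positive screen | causes) = 1 − (1−0.061)·∏(1−qᵢ) over the active causes.
Weight on actual drug use=true, given the evidence: 0.080259 + 0.018974 = 0.099233
Denominator P(positive screen): 0.061·0.85·0.87 + 0.93427·0.85·0.13 + 0.61501·0.15·0.87 + 0.973051·0.15·0.13 = 0.247579
Posterior = 0.099233 / 0.247579 ≈ 0.401

P(actual drug use | positive screen) ≈ 0.401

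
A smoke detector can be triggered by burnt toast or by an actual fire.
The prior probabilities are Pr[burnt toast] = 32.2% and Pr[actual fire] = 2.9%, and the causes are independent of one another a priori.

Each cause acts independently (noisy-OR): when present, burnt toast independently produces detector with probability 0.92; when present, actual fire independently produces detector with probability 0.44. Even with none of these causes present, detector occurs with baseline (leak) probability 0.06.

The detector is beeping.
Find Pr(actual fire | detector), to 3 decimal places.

Under noisy-OR, P(detector | causes) = 1 − (1−0.06)·∏(1−qᵢ) over the active causes.
For the numerator, keep only actual fire=true terms: 0.009312 + 0.008945 = 0.018257
Denominator P(detector): 0.06*0.678*0.971 + 0.4736*0.678*0.029 + 0.9248*0.322*0.971 + 0.957888*0.322*0.029 = 0.346907
P(actual fire | detector) = 0.018257/0.346907 ≈ 0.053

Pr(actual fire | detector) ≈ 0.053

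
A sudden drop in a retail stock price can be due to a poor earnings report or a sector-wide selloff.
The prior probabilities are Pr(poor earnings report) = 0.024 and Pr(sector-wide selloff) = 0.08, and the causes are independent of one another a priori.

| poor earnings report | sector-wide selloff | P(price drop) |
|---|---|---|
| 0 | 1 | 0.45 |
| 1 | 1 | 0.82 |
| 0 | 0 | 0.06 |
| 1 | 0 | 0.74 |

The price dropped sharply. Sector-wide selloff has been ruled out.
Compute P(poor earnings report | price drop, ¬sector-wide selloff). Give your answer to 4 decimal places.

P(poor earnings report | price drop, ¬sector-wide selloff) ≈ 0.2327

For the numerator, keep only poor earnings report=true terms: 0.74·0.024 = 0.017760
The normalizing constant is 0.06·0.976 + 0.74·0.024 = 0.076320
Posterior = 0.017760 / 0.076320 ≈ 0.2327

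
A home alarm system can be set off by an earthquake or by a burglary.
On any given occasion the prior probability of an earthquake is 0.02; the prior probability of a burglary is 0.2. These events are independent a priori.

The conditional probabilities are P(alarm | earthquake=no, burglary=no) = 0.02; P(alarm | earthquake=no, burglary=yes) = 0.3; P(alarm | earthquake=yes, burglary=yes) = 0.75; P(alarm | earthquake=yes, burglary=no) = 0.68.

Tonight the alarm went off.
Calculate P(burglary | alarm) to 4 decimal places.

P(alarm) = 0.02·0.98·0.8 + 0.3·0.98·0.2 + 0.68·0.02·0.8 + 0.75·0.02·0.2 = 0.015680 + 0.058800 + 0.010880 + 0.003000 = 0.088360
Of this, 0.061800 comes from 0.058800 + 0.003000 (the burglary=true cases).
Hence the posterior is 0.061800/0.088360 ≈ 0.6994.

P(burglary | alarm) ≈ 0.6994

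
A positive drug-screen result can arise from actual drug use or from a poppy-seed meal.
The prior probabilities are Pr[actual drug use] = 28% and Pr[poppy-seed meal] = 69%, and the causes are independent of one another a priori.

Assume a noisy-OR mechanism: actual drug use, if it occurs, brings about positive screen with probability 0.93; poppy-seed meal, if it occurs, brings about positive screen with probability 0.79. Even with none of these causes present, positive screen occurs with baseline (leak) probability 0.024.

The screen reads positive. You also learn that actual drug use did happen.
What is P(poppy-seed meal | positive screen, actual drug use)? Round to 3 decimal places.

Under noisy-OR, P(positive screen | causes) = 1 − (1−0.024)·∏(1−qᵢ) over the active causes.
P(positive screen | actual drug use) = 0.93168·0.31 + 0.985653·0.69 = 0.288821 + 0.680101 = 0.968922
Restricting to configurations with poppy-seed meal present: 0.985653·0.69 = 0.680101.
So P(poppy-seed meal | positive screen, actual drug use) = 0.680101/0.968922 ≈ 0.702.

P(poppy-seed meal | positive screen, actual drug use) ≈ 0.702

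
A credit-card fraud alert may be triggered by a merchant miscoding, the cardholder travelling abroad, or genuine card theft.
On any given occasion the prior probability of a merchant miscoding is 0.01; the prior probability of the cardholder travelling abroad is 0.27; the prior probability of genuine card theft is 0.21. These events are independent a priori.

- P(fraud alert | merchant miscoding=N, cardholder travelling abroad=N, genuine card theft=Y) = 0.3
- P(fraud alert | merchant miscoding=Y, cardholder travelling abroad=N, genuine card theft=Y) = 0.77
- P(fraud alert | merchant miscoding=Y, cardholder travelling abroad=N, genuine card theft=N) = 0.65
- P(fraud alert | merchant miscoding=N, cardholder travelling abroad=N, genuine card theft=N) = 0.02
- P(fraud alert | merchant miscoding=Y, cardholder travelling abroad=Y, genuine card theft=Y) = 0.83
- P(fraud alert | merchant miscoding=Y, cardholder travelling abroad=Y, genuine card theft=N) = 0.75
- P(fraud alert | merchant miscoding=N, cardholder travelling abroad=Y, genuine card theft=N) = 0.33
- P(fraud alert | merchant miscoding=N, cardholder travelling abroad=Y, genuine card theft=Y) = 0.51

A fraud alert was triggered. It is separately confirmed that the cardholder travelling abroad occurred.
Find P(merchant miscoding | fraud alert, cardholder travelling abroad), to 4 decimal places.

P(merchant miscoding | fraud alert, cardholder travelling abroad) ≈ 0.0206

Sum P(fraud alert|·) weighted by the priors over the 4 (merchant miscoding, genuine card theft) configurations:
  P(fraud alert | cardholder travelling abroad) = 0.33*0.99*0.79 + 0.51*0.99*0.21 + 0.75*0.01*0.79 + 0.83*0.01*0.21
        = 0.258093 + 0.106029 + 0.005925 + 0.001743 = 0.371790
Keeping only the merchant miscoding-present terms gives 0.007668, so
  P(merchant miscoding | fraud alert, cardholder travelling abroad) = 0.007668 / 0.371790 ≈ 0.0206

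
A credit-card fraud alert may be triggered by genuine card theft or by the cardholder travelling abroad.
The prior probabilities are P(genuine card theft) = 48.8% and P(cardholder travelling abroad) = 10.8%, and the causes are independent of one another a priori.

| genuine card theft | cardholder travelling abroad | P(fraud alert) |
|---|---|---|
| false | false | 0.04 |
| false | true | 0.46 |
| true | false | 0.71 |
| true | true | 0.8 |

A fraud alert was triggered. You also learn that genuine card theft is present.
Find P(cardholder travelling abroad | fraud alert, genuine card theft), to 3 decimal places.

By total probability over both values of cardholder travelling abroad:
  P(fraud alert | genuine card theft) = 0.71·0.892 + 0.8·0.108
        = 0.633320 + 0.086400 = 0.719720
Configurations with cardholder travelling abroad contribute 0.086400, so
  P(cardholder travelling abroad | fraud alert, genuine card theft) = 0.086400 / 0.719720 ≈ 0.120

P(cardholder travelling abroad | fraud alert, genuine card theft) ≈ 0.120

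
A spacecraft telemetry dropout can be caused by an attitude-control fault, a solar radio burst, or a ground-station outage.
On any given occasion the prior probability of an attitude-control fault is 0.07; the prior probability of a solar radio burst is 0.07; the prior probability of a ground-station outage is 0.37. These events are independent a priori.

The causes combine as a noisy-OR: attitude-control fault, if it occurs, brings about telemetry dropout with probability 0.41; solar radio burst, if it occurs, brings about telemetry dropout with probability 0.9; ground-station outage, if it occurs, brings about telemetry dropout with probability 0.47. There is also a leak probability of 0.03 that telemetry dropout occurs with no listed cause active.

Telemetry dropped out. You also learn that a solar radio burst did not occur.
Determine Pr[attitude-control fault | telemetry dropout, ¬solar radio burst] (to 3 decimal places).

Under noisy-OR, P(telemetry dropout | causes) = 1 − (1−0.03)·∏(1−qᵢ) over the active causes.
P(telemetry dropout | ¬solar radio burst) = 0.03*0.93*0.63 + 0.4859*0.93*0.37 + 0.4277*0.07*0.63 + 0.696681*0.07*0.37 = 0.017577 + 0.167198 + 0.018862 + 0.018044 = 0.221681
The attitude-control fault-present share is 0.018862 + 0.018044 = 0.036906.
Hence the posterior is 0.036906/0.221681 ≈ 0.166.

Pr[attitude-control fault | telemetry dropout, ¬solar radio burst] ≈ 0.166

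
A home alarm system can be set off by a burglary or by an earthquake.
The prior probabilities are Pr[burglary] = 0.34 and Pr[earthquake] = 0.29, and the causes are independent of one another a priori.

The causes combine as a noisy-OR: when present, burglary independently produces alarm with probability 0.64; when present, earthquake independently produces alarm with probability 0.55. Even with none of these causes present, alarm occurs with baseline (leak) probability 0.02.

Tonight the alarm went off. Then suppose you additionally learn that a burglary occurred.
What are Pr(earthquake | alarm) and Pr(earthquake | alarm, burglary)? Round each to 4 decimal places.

Under noisy-OR, P(alarm | causes) = 1 − (1−0.02)·∏(1−qᵢ) over the active causes.
Weight on earthquake=true, given the evidence: 0.106993 + 0.082946 = 0.189939
Normalizer over all consistent configurations: 0.02×0.66×0.71 + 0.559×0.66×0.29 + 0.6472×0.34×0.71 + 0.84124×0.34×0.29 = 0.355545
P(earthquake | alarm) = 0.189939/0.355545 ≈ 0.5342

Now also conditioning on burglary=true:
Numerator (weight on configurations with earthquake): 0.84124*0.29 = 0.243960
Normalizer over all consistent configurations: 0.6472*0.71 + 0.84124*0.29 = 0.703472
P(earthquake | alarm, burglary) = 0.243960/0.703472 ≈ 0.3468
Conditioning on burglary lowers the posterior on earthquake: the classic explaining-away effect in a common-effect structure.

Pr(earthquake | alarm) ≈ 0.5342; Pr(earthquake | alarm, burglary) ≈ 0.3468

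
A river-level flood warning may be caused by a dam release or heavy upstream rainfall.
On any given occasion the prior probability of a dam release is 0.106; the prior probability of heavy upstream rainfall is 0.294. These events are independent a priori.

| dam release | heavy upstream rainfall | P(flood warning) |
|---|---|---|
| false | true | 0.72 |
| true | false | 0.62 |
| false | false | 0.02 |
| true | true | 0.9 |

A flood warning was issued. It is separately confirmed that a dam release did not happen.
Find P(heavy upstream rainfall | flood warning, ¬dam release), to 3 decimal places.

Numerator (weight on configurations with heavy upstream rainfall): 0.72·0.294 = 0.211680
Denominator P(flood warning | ¬dam release): 0.02·0.706 + 0.72·0.294 = 0.225800
Posterior = 0.211680 / 0.225800 ≈ 0.937

P(heavy upstream rainfall | flood warning, ¬dam release) ≈ 0.937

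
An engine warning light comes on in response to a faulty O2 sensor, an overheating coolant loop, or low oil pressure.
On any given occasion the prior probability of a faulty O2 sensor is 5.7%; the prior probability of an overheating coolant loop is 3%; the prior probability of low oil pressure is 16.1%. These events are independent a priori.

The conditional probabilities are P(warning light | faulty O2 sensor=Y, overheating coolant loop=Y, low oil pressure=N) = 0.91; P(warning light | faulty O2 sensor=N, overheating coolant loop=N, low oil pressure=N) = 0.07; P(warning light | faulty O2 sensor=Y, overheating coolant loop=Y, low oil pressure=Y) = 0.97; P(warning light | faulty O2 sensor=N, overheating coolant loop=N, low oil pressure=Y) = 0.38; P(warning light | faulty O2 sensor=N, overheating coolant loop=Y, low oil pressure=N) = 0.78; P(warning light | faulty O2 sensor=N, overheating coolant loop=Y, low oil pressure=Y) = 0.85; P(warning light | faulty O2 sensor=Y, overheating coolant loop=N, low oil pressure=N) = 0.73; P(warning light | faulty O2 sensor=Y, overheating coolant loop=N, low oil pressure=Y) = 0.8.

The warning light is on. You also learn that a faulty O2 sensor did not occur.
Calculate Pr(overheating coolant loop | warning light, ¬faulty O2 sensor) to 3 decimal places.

Enumerate the 4 (overheating coolant loop, low oil pressure) configurations and weight by the priors:
  P(warning light | ¬faulty O2 sensor) = 0.07×0.97×0.839 + 0.38×0.97×0.161 + 0.78×0.03×0.839 + 0.85×0.03×0.161
        = 0.056968 + 0.059345 + 0.019633 + 0.004105 = 0.140051
The terms with overheating coolant loop present sum to 0.023738, so
  P(overheating coolant loop | warning light, ¬faulty O2 sensor) = 0.023738 / 0.140051 ≈ 0.169

Pr(overheating coolant loop | warning light, ¬faulty O2 sensor) ≈ 0.169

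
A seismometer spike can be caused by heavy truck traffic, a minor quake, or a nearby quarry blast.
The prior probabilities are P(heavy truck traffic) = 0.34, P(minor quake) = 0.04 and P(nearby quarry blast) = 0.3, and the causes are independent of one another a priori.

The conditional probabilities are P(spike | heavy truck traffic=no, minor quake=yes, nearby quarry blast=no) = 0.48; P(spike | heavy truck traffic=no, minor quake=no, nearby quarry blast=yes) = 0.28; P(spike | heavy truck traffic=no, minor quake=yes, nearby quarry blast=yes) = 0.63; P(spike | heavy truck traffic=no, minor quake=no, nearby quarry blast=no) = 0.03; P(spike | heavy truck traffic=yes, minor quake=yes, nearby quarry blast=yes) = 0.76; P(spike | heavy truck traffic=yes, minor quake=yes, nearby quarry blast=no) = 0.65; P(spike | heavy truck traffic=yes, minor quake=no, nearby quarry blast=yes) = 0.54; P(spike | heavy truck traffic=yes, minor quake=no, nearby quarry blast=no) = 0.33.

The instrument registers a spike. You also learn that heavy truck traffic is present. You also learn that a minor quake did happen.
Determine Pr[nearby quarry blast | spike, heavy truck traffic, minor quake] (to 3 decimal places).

Pr[nearby quarry blast | spike, heavy truck traffic, minor quake] ≈ 0.334

Enumerate both values of nearby quarry blast and weight by the priors:
  P(spike | heavy truck traffic, minor quake) = 0.65*0.7 + 0.76*0.3
        = 0.455000 + 0.228000 = 0.683000
Configurations with nearby quarry blast contribute 0.228000, so
  P(nearby quarry blast | spike, heavy truck traffic, minor quake) = 0.228000 / 0.683000 ≈ 0.334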